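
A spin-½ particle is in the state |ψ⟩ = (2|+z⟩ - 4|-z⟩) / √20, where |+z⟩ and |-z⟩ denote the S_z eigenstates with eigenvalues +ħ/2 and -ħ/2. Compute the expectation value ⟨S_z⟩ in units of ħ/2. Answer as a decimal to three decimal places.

-0.600

⟨σ_z⟩ = |a|² - |b|² divided by |a|²+|b|², with a, b the |+z⟩, |-z⟩ amplitudes.
= (4 - 16)/20 = -12/20.
⟨S_z⟩ = (ħ/2)·⟨σ_z⟩.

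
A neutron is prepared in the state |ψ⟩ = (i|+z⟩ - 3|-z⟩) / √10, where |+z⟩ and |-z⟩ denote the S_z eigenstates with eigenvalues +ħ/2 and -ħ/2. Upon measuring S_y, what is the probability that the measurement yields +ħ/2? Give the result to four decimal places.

0.8000

|+y⟩ = (|+z⟩ + i|-z⟩)/√2, so ⟨+y|ψ⟩ = (4i) / (√2·√10).
P = |4i|² / 20 = 16/20.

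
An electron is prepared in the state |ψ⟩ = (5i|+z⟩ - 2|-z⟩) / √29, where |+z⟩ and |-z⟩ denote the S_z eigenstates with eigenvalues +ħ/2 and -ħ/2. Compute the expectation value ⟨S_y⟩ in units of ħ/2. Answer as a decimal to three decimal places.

⟨σ_y⟩ = 2 Im(a* b)/(|a|²+|b|²) with a = 5i, b = -2.
a* b = 10i, so ⟨σ_y⟩ = 20/29.
⟨S_y⟩ = (ħ/2)·⟨σ_y⟩.

0.690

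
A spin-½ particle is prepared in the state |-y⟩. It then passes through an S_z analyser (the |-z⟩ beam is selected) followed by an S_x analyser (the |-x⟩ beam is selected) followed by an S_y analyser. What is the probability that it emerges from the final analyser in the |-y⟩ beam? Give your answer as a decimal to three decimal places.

0.125

First analyser (S_z): from |-y⟩, P(|-z⟩) = 1/2.
After stage 1 the state is |-z⟩; P(|-x⟩) = |⟨-x|-z⟩|² = 1/2.
After stage 2 the state is |-x⟩; P(|-y⟩) = |⟨-y|-x⟩|² = 1/2.
Joint probability = 1/2 × 1/2 × 1/2 = 0.125.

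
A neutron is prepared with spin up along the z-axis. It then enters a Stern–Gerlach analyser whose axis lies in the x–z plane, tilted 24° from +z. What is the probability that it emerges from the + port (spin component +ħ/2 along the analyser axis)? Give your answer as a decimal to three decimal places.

For spin-½, the probability of finding spin-up along an axis at angle θ to the initial spin direction is cos²(θ/2); spin-down is sin²(θ/2).
θ = 24°, so P = cos²(12°) ≈ 0.957.

0.957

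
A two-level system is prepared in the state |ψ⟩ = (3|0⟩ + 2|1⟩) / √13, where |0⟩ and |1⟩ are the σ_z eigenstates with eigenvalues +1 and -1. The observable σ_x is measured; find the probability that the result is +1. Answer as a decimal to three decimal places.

|+x⟩ = (|0⟩ + |1⟩)/√2, so ⟨+x|ψ⟩ = (5) / (√2·√13).
P = |5|² / 26 = 25/26.

0.962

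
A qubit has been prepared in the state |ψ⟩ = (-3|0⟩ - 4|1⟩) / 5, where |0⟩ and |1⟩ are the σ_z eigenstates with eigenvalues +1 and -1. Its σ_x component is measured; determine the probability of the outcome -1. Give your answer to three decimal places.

|-x⟩ = (|0⟩ - |1⟩)/√2, so ⟨-x|ψ⟩ = (1) / (√2·5).
P = |1|² / 50 = 1/50.

0.020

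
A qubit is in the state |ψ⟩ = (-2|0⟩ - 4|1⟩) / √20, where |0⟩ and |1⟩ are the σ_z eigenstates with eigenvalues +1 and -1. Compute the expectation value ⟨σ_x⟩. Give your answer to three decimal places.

0.800

⟨σ_x⟩ = 2 Re(a* b)/(|a|²+|b|²) with a = -2, b = -4.
a* b = 8, so ⟨σ_x⟩ = 16/20.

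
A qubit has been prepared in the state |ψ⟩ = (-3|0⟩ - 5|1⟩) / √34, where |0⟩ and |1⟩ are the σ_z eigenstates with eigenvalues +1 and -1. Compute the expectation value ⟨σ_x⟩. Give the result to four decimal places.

⟨σ_x⟩ = 2 Re(a* b)/(|a|²+|b|²) with a = -3, b = -5.
a* b = 15, so ⟨σ_x⟩ = 30/34.

0.8824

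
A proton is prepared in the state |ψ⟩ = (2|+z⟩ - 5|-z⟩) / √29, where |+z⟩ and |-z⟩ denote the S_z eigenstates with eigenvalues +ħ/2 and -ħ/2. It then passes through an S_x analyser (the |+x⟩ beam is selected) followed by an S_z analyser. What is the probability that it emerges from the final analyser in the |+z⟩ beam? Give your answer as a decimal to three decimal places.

First analyser (S_x): P(|+x⟩) = |⟨+x|ψ⟩|² = 9/58.
After stage 1 the state is |+x⟩; P(|+z⟩) = |⟨+z|+x⟩|² = 1/2.
Joint probability = 9/58 × 1/2 = 0.078.

0.078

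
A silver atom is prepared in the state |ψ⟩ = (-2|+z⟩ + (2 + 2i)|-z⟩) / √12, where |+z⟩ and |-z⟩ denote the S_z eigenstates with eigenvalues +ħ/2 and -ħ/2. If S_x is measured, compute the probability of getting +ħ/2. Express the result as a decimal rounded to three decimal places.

0.167

|+x⟩ = (|+z⟩ + |-z⟩)/√2, so ⟨+x|ψ⟩ = (2i) / (√2·√12).
P = |2i|² / 24 = 4/24.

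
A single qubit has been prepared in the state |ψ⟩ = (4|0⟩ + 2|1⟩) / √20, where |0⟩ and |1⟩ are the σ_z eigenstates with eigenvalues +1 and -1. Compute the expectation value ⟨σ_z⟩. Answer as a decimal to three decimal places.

⟨σ_z⟩ = |a|² - |b|² divided by |a|²+|b|², with a, b the |0⟩, |1⟩ amplitudes.
= (16 - 4)/20 = 12/20.

0.600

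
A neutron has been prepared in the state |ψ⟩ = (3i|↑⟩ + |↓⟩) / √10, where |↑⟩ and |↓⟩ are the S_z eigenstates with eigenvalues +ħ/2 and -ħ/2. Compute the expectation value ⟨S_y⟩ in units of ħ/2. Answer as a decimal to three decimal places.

⟨σ_y⟩ = 2 Im(a* b)/(|a|²+|b|²) with a = 3i, b = 1.
a* b = -3i, so ⟨σ_y⟩ = -6/10.
⟨S_y⟩ = (ħ/2)·⟨σ_y⟩.

-0.600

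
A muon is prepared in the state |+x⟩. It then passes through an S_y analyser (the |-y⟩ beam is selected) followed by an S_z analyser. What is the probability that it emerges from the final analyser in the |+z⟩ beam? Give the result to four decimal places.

First analyser (S_y): from |+x⟩, P(|-y⟩) = 1/2.
After stage 1 the state is |-y⟩; P(|+z⟩) = |⟨+z|-y⟩|² = 1/2.
Joint probability = 1/2 × 1/2 = 0.2500.

0.2500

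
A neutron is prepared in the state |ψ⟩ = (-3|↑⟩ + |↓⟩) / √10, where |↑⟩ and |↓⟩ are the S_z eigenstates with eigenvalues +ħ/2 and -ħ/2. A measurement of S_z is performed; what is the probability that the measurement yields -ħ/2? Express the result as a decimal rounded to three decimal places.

0.100

The -ħ/2 outcome corresponds to |↓⟩. Its amplitude in |ψ⟩ is 1/√10.
P = |1|² / 10 = 1/10.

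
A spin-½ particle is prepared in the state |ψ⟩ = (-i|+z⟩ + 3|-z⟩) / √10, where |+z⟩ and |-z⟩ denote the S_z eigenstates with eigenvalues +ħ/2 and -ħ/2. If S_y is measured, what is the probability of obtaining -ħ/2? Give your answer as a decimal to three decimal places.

|-y⟩ = (|+z⟩ - i|-z⟩)/√2, so ⟨-y|ψ⟩ = (2i) / (√2·√10).
P = |2i|² / 20 = 4/20.

0.200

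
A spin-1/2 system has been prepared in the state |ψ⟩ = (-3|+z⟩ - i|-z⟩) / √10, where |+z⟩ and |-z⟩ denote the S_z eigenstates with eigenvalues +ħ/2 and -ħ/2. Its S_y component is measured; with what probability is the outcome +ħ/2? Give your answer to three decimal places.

0.800

|+y⟩ = (|+z⟩ + i|-z⟩)/√2, so ⟨+y|ψ⟩ = (-4) / (√2·√10).
P = |-4|² / 20 = 16/20.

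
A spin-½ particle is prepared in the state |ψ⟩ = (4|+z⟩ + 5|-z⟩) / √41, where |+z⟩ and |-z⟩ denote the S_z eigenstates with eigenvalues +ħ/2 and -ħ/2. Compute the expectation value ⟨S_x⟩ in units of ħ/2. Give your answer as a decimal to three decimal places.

⟨σ_x⟩ = 2 Re(a* b)/(|a|²+|b|²) with a = 4, b = 5.
a* b = 20, so ⟨σ_x⟩ = 40/41.
⟨S_x⟩ = (ħ/2)·⟨σ_x⟩.

0.976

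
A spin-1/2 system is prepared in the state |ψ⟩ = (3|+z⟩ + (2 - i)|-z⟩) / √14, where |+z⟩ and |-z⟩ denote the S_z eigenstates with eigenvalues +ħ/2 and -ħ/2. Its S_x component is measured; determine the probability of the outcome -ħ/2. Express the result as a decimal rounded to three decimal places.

0.071

|-x⟩ = (|+z⟩ - |-z⟩)/√2, so ⟨-x|ψ⟩ = (1 + i) / (√2·√14).
P = |1 + i|² / 28 = 2/28.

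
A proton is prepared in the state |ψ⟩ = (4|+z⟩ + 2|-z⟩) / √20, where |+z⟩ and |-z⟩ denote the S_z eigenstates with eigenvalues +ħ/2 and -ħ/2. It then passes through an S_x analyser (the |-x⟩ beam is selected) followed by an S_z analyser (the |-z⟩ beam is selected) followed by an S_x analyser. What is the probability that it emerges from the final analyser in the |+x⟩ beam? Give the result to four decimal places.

0.0250

First analyser (S_x): P(|-x⟩) = |⟨-x|ψ⟩|² = 4/40.
After stage 1 the state is |-x⟩; P(|-z⟩) = |⟨-z|-x⟩|² = 1/2.
After stage 2 the state is |-z⟩; P(|+x⟩) = |⟨+x|-z⟩|² = 1/2.
Joint probability = 4/40 × 1/2 × 1/2 = 0.0250.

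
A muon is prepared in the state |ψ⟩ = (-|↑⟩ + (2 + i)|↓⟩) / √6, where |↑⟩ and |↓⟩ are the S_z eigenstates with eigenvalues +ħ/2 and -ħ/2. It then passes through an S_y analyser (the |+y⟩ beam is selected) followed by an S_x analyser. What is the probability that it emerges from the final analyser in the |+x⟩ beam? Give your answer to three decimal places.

First analyser (S_y): P(|+y⟩) = |⟨+y|ψ⟩|² = 4/12.
After stage 1 the state is |+y⟩; P(|+x⟩) = |⟨+x|+y⟩|² = 1/2.
Joint probability = 4/12 × 1/2 = 0.167.

0.167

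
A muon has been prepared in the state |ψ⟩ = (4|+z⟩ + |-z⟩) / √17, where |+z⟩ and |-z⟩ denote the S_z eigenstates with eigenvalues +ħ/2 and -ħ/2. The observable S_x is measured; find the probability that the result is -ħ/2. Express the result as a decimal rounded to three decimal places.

0.265

|-x⟩ = (|+z⟩ - |-z⟩)/√2, so ⟨-x|ψ⟩ = (3) / (√2·√17).
P = |3|² / 34 = 9/34.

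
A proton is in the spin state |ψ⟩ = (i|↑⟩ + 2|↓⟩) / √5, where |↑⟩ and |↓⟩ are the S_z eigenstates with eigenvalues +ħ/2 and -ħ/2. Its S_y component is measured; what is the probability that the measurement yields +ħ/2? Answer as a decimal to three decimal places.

0.100

|+y⟩ = (|↑⟩ + i|↓⟩)/√2, so ⟨+y|ψ⟩ = (-i) / (√2·√5).
P = |-i|² / 10 = 1/10.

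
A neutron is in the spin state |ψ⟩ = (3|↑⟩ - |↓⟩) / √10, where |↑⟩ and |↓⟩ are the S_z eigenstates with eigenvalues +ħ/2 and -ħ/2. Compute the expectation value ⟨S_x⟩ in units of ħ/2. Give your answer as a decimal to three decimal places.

-0.600

⟨σ_x⟩ = 2 Re(a* b)/(|a|²+|b|²) with a = 3, b = -1.
a* b = -3, so ⟨σ_x⟩ = -6/10.
⟨S_x⟩ = (ħ/2)·⟨σ_x⟩.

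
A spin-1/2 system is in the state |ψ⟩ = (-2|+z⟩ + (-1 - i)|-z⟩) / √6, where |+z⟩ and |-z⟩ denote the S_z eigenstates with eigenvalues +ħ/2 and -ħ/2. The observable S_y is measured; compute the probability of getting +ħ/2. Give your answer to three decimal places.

|+y⟩ = (|+z⟩ + i|-z⟩)/√2, so ⟨+y|ψ⟩ = (-3 + i) / (√2·√6).
P = |-3 + i|² / 12 = 10/12.

0.833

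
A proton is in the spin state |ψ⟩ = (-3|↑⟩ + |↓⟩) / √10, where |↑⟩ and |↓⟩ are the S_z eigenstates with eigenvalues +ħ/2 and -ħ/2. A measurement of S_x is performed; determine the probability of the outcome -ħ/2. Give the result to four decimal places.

|-x⟩ = (|↑⟩ - |↓⟩)/√2, so ⟨-x|ψ⟩ = (-4) / (√2·√10).
P = |-4|² / 20 = 16/20.

0.8000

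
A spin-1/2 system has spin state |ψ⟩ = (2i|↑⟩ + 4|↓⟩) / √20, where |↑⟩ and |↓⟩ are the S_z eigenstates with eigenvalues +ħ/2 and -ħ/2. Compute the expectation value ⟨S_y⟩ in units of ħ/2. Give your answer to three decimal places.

⟨σ_y⟩ = 2 Im(a* b)/(|a|²+|b|²) with a = 2i, b = 4.
a* b = -8i, so ⟨σ_y⟩ = -16/20.
⟨S_y⟩ = (ħ/2)·⟨σ_y⟩.

-0.800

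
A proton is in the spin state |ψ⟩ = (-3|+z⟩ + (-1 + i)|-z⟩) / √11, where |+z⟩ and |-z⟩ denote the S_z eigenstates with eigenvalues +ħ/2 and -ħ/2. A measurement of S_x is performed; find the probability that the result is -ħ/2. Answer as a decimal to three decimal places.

|-x⟩ = (|+z⟩ - |-z⟩)/√2, so ⟨-x|ψ⟩ = (-2 - i) / (√2·√11).
P = |-2 - i|² / 22 = 5/22.

0.227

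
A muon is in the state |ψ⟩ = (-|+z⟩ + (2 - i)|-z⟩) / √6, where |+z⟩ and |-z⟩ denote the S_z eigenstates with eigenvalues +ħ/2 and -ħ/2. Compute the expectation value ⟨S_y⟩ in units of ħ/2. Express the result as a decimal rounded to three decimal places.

⟨σ_y⟩ = 2 Im(a* b)/(|a|²+|b|²) with a = -1, b = (2 - i).
a* b = (-2 + i), so ⟨σ_y⟩ = 2/6.
⟨S_y⟩ = (ħ/2)·⟨σ_y⟩.

0.333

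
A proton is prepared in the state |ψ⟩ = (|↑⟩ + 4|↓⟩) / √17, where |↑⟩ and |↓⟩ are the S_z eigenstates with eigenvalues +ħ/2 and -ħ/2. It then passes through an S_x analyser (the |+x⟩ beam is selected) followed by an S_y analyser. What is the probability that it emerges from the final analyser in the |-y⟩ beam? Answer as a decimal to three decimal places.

0.368

First analyser (S_x): P(|+x⟩) = |⟨+x|ψ⟩|² = 25/34.
After stage 1 the state is |+x⟩; P(|-y⟩) = |⟨-y|+x⟩|² = 1/2.
Joint probability = 25/34 × 1/2 = 0.368.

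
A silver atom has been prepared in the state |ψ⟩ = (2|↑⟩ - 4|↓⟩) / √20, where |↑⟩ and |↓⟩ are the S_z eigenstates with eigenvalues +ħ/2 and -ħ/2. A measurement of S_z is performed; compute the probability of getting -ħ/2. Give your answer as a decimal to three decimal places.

The -ħ/2 outcome corresponds to |↓⟩. Its amplitude in |ψ⟩ is -4/√20.
P = |-4|² / 20 = 16/20.

0.800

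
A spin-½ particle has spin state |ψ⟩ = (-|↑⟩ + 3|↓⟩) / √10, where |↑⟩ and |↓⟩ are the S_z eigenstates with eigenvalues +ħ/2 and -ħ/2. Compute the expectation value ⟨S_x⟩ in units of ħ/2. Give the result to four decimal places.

-0.6000

⟨σ_x⟩ = 2 Re(a* b)/(|a|²+|b|²) with a = -1, b = 3.
a* b = -3, so ⟨σ_x⟩ = -6/10.
⟨S_x⟩ = (ħ/2)·⟨σ_x⟩.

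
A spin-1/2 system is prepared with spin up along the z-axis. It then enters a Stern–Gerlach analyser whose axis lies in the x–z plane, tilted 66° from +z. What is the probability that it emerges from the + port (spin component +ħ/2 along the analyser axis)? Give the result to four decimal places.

For spin-½, the probability of finding spin-up along an axis at angle θ to the initial spin direction is cos²(θ/2); spin-down is sin²(θ/2).
θ = 66°, so P = cos²(33°) ≈ 0.7034.

0.7034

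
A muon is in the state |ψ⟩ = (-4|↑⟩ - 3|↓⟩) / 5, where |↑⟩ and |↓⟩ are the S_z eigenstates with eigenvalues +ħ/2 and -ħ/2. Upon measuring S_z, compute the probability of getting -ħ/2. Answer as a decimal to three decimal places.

The -ħ/2 outcome corresponds to |↓⟩. Its amplitude in |ψ⟩ is -3/5.
P = |-3|² / 25 = 9/25.

0.360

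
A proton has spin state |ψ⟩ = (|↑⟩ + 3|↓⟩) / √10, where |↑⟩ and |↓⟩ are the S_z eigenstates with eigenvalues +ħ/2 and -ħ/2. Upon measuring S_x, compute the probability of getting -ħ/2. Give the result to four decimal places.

|-x⟩ = (|↑⟩ - |↓⟩)/√2, so ⟨-x|ψ⟩ = (-2) / (√2·√10).
P = |-2|² / 20 = 4/20.

0.2000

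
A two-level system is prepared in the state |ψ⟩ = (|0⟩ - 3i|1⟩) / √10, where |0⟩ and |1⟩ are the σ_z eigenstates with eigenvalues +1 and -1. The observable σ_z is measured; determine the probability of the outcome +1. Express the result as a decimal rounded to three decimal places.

The +1 outcome corresponds to |0⟩. Its amplitude in |ψ⟩ is 1/√10.
P = |1|² / 10 = 1/10.

0.100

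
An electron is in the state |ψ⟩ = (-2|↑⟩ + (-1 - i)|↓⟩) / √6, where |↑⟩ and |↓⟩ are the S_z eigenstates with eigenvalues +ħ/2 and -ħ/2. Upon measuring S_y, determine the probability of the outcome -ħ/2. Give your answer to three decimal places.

0.167

|-y⟩ = (|↑⟩ - i|↓⟩)/√2, so ⟨-y|ψ⟩ = (-1 - i) / (√2·√6).
P = |-1 - i|² / 12 = 2/12.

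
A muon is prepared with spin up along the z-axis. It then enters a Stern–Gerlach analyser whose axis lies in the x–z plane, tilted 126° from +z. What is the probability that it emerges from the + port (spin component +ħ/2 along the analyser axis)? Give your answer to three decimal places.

0.206

For spin-½, the probability of finding spin-up along an axis at angle θ to the initial spin direction is cos²(θ/2); spin-down is sin²(θ/2).
θ = 126°, so P = cos²(63°) ≈ 0.206.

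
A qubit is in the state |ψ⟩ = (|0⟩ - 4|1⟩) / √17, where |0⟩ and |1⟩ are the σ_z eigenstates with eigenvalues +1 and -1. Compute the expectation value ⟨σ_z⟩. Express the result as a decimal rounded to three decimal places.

-0.882

⟨σ_z⟩ = |a|² - |b|² divided by |a|²+|b|², with a, b the |0⟩, |1⟩ amplitudes.
= (1 - 16)/17 = -15/17.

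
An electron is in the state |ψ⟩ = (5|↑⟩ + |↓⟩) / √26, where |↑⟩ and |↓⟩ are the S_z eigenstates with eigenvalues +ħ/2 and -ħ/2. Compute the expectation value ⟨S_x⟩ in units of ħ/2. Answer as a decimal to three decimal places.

⟨σ_x⟩ = 2 Re(a* b)/(|a|²+|b|²) with a = 5, b = 1.
a* b = 5, so ⟨σ_x⟩ = 10/26.
⟨S_x⟩ = (ħ/2)·⟨σ_x⟩.

0.385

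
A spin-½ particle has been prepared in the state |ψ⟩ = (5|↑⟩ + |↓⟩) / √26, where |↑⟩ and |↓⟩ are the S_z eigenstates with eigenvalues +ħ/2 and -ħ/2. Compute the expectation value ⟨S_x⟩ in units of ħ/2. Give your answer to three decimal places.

0.385

⟨σ_x⟩ = 2 Re(a* b)/(|a|²+|b|²) with a = 5, b = 1.
a* b = 5, so ⟨σ_x⟩ = 10/26.
⟨S_x⟩ = (ħ/2)·⟨σ_x⟩.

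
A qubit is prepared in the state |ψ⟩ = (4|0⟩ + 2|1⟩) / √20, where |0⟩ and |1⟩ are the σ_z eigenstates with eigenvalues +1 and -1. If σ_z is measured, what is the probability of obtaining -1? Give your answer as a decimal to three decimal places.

0.200

The -1 outcome corresponds to |1⟩. Its amplitude in |ψ⟩ is 2/√20.
P = |2|² / 20 = 4/20.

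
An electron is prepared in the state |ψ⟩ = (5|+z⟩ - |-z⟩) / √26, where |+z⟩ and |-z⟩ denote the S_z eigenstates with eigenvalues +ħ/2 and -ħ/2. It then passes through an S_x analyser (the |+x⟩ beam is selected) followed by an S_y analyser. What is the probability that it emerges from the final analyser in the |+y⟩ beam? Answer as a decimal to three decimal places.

0.154

First analyser (S_x): P(|+x⟩) = |⟨+x|ψ⟩|² = 16/52.
After stage 1 the state is |+x⟩; P(|+y⟩) = |⟨+y|+x⟩|² = 1/2.
Joint probability = 16/52 × 1/2 = 0.154.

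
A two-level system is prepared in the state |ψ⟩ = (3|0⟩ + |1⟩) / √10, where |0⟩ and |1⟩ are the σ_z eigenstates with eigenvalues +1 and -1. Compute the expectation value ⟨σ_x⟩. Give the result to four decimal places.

0.6000

⟨σ_x⟩ = 2 Re(a* b)/(|a|²+|b|²) with a = 3, b = 1.
a* b = 3, so ⟨σ_x⟩ = 6/10.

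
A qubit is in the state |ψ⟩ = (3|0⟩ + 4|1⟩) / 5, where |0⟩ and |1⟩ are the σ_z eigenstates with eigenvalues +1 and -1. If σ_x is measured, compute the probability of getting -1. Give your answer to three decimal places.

|-x⟩ = (|0⟩ - |1⟩)/√2, so ⟨-x|ψ⟩ = (-1) / (√2·5).
P = |-1|² / 50 = 1/50.

0.020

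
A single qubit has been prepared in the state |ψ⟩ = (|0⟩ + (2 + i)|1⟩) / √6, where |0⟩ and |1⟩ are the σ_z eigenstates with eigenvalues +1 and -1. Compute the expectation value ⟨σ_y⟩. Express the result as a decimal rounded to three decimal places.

⟨σ_y⟩ = 2 Im(a* b)/(|a|²+|b|²) with a = 1, b = (2 + i).
a* b = (2 + i), so ⟨σ_y⟩ = 2/6.

0.333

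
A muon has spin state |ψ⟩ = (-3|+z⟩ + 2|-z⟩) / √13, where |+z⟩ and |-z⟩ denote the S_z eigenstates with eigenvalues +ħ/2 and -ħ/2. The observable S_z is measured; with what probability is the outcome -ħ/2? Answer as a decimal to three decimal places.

0.308

The -ħ/2 outcome corresponds to |-z⟩. Its amplitude in |ψ⟩ is 2/√13.
P = |2|² / 13 = 4/13.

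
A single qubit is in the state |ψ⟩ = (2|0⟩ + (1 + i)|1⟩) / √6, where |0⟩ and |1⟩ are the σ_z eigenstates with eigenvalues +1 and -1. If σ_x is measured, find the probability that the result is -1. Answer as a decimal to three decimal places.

|-x⟩ = (|0⟩ - |1⟩)/√2, so ⟨-x|ψ⟩ = (1 - i) / (√2·√6).
P = |1 - i|² / 12 = 2/12.

0.167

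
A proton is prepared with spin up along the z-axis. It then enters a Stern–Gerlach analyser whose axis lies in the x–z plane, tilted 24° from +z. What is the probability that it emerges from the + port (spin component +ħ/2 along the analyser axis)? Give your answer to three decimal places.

0.957

For spin-½, the probability of finding spin-up along an axis at angle θ to the initial spin direction is cos²(θ/2); spin-down is sin²(θ/2).
θ = 24°, so P = cos²(12°) ≈ 0.957.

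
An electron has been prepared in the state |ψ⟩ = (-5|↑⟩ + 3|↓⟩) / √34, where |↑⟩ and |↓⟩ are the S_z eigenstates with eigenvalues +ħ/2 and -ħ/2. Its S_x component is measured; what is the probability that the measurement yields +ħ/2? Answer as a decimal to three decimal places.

0.059

|+x⟩ = (|↑⟩ + |↓⟩)/√2, so ⟨+x|ψ⟩ = (-2) / (√2·√34).
P = |-2|² / 68 = 4/68.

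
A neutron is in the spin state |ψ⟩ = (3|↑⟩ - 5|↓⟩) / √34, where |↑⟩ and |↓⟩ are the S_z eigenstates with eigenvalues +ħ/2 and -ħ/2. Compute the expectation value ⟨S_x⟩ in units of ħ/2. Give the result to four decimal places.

⟨σ_x⟩ = 2 Re(a* b)/(|a|²+|b|²) with a = 3, b = -5.
a* b = -15, so ⟨σ_x⟩ = -30/34.
⟨S_x⟩ = (ħ/2)·⟨σ_x⟩.

-0.8824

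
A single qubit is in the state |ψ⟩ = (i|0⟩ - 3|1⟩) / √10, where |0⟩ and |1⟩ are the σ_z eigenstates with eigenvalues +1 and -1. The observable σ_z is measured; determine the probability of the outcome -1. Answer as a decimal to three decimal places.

The -1 outcome corresponds to |1⟩. Its amplitude in |ψ⟩ is -3/√10.
P = |-3|² / 10 = 9/10.

0.900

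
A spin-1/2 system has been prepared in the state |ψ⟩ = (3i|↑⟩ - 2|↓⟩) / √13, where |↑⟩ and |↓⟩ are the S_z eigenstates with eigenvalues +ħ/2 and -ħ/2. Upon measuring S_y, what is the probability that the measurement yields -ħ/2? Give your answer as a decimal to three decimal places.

0.038

|-y⟩ = (|↑⟩ - i|↓⟩)/√2, so ⟨-y|ψ⟩ = (i) / (√2·√13).
P = |i|² / 26 = 1/26.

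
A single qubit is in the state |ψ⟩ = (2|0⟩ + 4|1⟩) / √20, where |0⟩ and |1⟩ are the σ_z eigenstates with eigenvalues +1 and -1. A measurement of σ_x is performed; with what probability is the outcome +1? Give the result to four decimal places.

0.9000

|+x⟩ = (|0⟩ + |1⟩)/√2, so ⟨+x|ψ⟩ = (6) / (√2·√20).
P = |6|² / 40 = 36/40.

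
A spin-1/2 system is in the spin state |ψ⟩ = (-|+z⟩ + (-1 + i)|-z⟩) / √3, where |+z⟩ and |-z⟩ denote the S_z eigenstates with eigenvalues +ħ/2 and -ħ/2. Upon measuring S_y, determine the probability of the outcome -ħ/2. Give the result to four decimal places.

0.8333

|-y⟩ = (|+z⟩ - i|-z⟩)/√2, so ⟨-y|ψ⟩ = (-2 - i) / (√2·√3).
P = |-2 - i|² / 6 = 5/6.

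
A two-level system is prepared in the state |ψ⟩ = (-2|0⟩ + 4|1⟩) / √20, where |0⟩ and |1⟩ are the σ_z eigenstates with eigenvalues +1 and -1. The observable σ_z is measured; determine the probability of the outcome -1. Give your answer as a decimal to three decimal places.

0.800

The -1 outcome corresponds to |1⟩. Its amplitude in |ψ⟩ is 4/√20.
P = |4|² / 20 = 16/20.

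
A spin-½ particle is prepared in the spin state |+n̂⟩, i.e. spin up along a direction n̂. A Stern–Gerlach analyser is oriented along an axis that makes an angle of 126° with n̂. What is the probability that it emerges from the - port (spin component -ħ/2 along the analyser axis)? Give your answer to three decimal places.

For spin-½, the probability of finding spin-up along an axis at angle θ to the initial spin direction is cos²(θ/2); spin-down is sin²(θ/2).
θ = 126°, so P = sin²(63°) ≈ 0.794.

0.794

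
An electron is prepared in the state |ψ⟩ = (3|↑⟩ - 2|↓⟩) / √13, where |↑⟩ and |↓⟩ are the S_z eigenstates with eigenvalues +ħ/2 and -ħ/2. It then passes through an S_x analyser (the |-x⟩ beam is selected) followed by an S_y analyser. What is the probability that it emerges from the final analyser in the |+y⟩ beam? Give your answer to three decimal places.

0.481

First analyser (S_x): P(|-x⟩) = |⟨-x|ψ⟩|² = 25/26.
After stage 1 the state is |-x⟩; P(|+y⟩) = |⟨+y|-x⟩|² = 1/2.
Joint probability = 25/26 × 1/2 = 0.481.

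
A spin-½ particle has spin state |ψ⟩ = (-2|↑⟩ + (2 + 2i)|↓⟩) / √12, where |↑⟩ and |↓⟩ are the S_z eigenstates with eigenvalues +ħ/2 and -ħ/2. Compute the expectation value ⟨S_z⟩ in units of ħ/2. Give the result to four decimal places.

-0.3333

⟨σ_z⟩ = |a|² - |b|² divided by |a|²+|b|², with a, b the |↑⟩, |↓⟩ amplitudes.
= (4 - 8)/12 = -4/12.
⟨S_z⟩ = (ħ/2)·⟨σ_z⟩.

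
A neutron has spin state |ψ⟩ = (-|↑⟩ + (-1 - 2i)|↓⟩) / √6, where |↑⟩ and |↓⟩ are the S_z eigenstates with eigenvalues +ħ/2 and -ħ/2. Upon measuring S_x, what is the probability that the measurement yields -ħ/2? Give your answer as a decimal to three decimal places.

|-x⟩ = (|↑⟩ - |↓⟩)/√2, so ⟨-x|ψ⟩ = (2i) / (√2·√6).
P = |2i|² / 12 = 4/12.

0.333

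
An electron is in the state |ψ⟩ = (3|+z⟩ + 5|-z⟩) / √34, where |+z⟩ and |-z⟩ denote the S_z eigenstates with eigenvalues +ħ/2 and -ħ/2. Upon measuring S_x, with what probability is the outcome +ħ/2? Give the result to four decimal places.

0.9412

|+x⟩ = (|+z⟩ + |-z⟩)/√2, so ⟨+x|ψ⟩ = (8) / (√2·√34).
P = |8|² / 68 = 64/68.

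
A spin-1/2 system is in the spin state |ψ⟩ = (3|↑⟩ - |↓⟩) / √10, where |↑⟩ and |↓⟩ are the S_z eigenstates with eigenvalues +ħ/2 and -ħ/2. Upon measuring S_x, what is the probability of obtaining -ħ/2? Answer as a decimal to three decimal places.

|-x⟩ = (|↑⟩ - |↓⟩)/√2, so ⟨-x|ψ⟩ = (4) / (√2·√10).
P = |4|² / 20 = 16/20.

0.800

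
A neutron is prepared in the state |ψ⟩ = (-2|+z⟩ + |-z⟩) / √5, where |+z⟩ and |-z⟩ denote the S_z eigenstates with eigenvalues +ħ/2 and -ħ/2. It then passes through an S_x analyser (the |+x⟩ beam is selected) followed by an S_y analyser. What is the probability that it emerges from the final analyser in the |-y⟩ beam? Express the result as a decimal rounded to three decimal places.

First analyser (S_x): P(|+x⟩) = |⟨+x|ψ⟩|² = 1/10.
After stage 1 the state is |+x⟩; P(|-y⟩) = |⟨-y|+x⟩|² = 1/2.
Joint probability = 1/10 × 1/2 = 0.050.

0.050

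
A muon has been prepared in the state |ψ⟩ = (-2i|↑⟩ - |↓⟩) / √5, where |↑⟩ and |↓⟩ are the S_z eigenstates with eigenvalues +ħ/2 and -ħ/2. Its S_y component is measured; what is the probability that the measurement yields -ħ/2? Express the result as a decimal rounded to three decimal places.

0.900

|-y⟩ = (|↑⟩ - i|↓⟩)/√2, so ⟨-y|ψ⟩ = (-3i) / (√2·√5).
P = |-3i|² / 10 = 9/10.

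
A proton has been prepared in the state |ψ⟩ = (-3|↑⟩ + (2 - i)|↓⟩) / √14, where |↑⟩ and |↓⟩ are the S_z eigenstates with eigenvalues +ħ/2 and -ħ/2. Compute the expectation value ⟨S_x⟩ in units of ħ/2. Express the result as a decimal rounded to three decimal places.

⟨σ_x⟩ = 2 Re(a* b)/(|a|²+|b|²) with a = -3, b = (2 - i).
a* b = (-6 + 3i), so ⟨σ_x⟩ = -12/14.
⟨S_x⟩ = (ħ/2)·⟨σ_x⟩.

-0.857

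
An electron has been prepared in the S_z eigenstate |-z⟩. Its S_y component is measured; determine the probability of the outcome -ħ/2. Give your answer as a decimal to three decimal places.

In the S_z basis, |-z⟩ = |↓⟩ and |-y⟩ = (|↑⟩ - i|↓⟩)/√2.
|⟨-y|-z⟩|² = 1/2.

0.500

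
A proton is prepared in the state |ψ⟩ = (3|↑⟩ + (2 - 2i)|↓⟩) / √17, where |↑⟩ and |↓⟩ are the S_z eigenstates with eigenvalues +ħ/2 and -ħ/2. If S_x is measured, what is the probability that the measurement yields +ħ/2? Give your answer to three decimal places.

|+x⟩ = (|↑⟩ + |↓⟩)/√2, so ⟨+x|ψ⟩ = (5 - 2i) / (√2·√17).
P = |5 - 2i|² / 34 = 29/34.

0.853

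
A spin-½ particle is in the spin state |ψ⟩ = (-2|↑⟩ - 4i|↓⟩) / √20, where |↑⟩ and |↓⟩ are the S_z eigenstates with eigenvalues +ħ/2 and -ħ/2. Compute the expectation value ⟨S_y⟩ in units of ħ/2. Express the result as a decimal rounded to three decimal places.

0.800

⟨σ_y⟩ = 2 Im(a* b)/(|a|²+|b|²) with a = -2, b = -4i.
a* b = 8i, so ⟨σ_y⟩ = 16/20.
⟨S_y⟩ = (ħ/2)·⟨σ_y⟩.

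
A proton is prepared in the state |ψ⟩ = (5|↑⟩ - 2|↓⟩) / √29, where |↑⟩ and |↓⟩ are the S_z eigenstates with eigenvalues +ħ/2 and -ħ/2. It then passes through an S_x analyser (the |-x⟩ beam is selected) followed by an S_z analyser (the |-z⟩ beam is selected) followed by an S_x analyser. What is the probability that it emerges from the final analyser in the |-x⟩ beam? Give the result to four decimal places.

First analyser (S_x): P(|-x⟩) = |⟨-x|ψ⟩|² = 49/58.
After stage 1 the state is |-x⟩; P(|-z⟩) = |⟨-z|-x⟩|² = 1/2.
After stage 2 the state is |-z⟩; P(|-x⟩) = |⟨-x|-z⟩|² = 1/2.
Joint probability = 49/58 × 1/2 × 1/2 = 0.2112.

0.2112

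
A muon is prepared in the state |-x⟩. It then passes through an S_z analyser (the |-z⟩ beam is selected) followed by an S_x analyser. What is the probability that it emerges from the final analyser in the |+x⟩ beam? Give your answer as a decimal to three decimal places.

First analyser (S_z): from |-x⟩, P(|-z⟩) = 1/2.
After stage 1 the state is |-z⟩; P(|+x⟩) = |⟨+x|-z⟩|² = 1/2.
Joint probability = 1/2 × 1/2 = 0.250.

0.250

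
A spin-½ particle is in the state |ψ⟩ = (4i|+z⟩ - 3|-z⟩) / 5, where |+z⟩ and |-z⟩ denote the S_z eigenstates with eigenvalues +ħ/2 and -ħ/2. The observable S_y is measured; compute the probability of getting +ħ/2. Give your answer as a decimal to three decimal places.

0.980

|+y⟩ = (|+z⟩ + i|-z⟩)/√2, so ⟨+y|ψ⟩ = (7i) / (√2·5).
P = |7i|² / 50 = 49/50.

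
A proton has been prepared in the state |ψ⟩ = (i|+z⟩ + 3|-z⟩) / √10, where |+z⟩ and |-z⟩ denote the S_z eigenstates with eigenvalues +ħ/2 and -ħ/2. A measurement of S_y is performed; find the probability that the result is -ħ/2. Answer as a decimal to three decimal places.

0.800

|-y⟩ = (|+z⟩ - i|-z⟩)/√2, so ⟨-y|ψ⟩ = (4i) / (√2·√10).
P = |4i|² / 20 = 16/20.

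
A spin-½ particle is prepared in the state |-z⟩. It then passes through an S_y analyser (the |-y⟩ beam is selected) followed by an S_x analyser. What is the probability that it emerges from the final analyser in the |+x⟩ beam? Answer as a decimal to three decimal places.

0.250

First analyser (S_y): from |-z⟩, P(|-y⟩) = 1/2.
After stage 1 the state is |-y⟩; P(|+x⟩) = |⟨+x|-y⟩|² = 1/2.
Joint probability = 1/2 × 1/2 = 0.250.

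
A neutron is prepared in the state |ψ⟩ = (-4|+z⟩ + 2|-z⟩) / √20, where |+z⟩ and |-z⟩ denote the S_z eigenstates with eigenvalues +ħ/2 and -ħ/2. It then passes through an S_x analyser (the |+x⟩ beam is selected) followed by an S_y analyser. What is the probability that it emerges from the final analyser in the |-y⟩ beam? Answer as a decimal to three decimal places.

0.050

First analyser (S_x): P(|+x⟩) = |⟨+x|ψ⟩|² = 4/40.
After stage 1 the state is |+x⟩; P(|-y⟩) = |⟨-y|+x⟩|² = 1/2.
Joint probability = 4/40 × 1/2 = 0.050.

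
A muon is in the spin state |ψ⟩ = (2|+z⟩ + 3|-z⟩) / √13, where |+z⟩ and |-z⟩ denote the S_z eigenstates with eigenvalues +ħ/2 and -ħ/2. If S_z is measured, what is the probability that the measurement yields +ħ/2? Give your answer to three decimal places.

0.308

The +ħ/2 outcome corresponds to |+z⟩. Its amplitude in |ψ⟩ is 2/√13.
P = |2|² / 13 = 4/13.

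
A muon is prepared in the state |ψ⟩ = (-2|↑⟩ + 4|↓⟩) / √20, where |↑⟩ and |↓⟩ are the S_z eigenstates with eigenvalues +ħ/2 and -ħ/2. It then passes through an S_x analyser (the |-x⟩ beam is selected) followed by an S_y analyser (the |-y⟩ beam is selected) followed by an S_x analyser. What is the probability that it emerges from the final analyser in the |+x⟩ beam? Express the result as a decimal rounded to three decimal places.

0.225

First analyser (S_x): P(|-x⟩) = |⟨-x|ψ⟩|² = 36/40.
After stage 1 the state is |-x⟩; P(|-y⟩) = |⟨-y|-x⟩|² = 1/2.
After stage 2 the state is |-y⟩; P(|+x⟩) = |⟨+x|-y⟩|² = 1/2.
Joint probability = 36/40 × 1/2 × 1/2 = 0.225.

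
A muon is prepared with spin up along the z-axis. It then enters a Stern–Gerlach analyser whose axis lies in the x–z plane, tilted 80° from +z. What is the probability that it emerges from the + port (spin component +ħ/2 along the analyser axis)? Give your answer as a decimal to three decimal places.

0.587

For spin-½, the probability of finding spin-up along an axis at angle θ to the initial spin direction is cos²(θ/2); spin-down is sin²(θ/2).
θ = 80°, so P = cos²(40°) ≈ 0.587.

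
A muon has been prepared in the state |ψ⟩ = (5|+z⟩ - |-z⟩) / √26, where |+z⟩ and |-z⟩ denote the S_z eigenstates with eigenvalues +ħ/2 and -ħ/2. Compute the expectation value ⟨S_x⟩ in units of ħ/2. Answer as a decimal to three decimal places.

⟨σ_x⟩ = 2 Re(a* b)/(|a|²+|b|²) with a = 5, b = -1.
a* b = -5, so ⟨σ_x⟩ = -10/26.
⟨S_x⟩ = (ħ/2)·⟨σ_x⟩.

-0.385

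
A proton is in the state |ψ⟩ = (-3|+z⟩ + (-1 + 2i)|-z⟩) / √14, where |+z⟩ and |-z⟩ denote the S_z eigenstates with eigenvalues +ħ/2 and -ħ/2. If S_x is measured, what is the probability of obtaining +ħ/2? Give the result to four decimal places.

|+x⟩ = (|+z⟩ + |-z⟩)/√2, so ⟨+x|ψ⟩ = (-4 + 2i) / (√2·√14).
P = |-4 + 2i|² / 28 = 20/28.

0.7143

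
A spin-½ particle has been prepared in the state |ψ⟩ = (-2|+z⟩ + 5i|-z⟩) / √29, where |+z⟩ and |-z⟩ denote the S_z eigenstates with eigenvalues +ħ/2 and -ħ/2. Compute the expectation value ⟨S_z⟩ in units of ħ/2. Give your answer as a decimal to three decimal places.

⟨σ_z⟩ = |a|² - |b|² divided by |a|²+|b|², with a, b the |+z⟩, |-z⟩ amplitudes.
= (4 - 25)/29 = -21/29.
⟨S_z⟩ = (ħ/2)·⟨σ_z⟩.

-0.724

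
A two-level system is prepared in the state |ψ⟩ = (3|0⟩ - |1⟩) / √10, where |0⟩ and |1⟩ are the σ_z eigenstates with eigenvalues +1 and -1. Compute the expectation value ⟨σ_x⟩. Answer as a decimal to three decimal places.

-0.600

⟨σ_x⟩ = 2 Re(a* b)/(|a|²+|b|²) with a = 3, b = -1.
a* b = -3, so ⟨σ_x⟩ = -6/10.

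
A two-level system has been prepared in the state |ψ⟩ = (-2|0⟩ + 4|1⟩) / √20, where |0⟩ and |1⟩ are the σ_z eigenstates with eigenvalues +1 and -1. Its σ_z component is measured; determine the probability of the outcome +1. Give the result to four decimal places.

0.2000

The +1 outcome corresponds to |0⟩. Its amplitude in |ψ⟩ is -2/√20.
P = |-2|² / 20 = 4/20.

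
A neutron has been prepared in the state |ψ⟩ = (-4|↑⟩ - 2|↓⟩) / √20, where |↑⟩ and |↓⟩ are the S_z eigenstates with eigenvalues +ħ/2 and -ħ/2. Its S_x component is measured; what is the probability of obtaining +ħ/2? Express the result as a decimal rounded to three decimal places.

0.900

|+x⟩ = (|↑⟩ + |↓⟩)/√2, so ⟨+x|ψ⟩ = (-6) / (√2·√20).
P = |-6|² / 40 = 36/40.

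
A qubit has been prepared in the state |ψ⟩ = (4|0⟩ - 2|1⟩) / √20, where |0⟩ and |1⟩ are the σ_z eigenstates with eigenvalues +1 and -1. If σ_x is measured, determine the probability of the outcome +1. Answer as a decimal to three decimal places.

0.100

|+x⟩ = (|0⟩ + |1⟩)/√2, so ⟨+x|ψ⟩ = (2) / (√2·√20).
P = |2|² / 40 = 4/40.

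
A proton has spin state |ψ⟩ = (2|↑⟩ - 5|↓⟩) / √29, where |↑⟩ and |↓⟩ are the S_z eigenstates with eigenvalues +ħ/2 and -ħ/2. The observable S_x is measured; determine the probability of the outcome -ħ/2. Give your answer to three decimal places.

0.845

|-x⟩ = (|↑⟩ - |↓⟩)/√2, so ⟨-x|ψ⟩ = (7) / (√2·√29).
P = |7|² / 58 = 49/58.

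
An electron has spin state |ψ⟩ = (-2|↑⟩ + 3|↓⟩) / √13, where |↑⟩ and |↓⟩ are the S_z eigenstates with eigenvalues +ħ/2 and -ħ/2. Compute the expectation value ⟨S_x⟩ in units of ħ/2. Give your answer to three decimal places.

⟨σ_x⟩ = 2 Re(a* b)/(|a|²+|b|²) with a = -2, b = 3.
a* b = -6, so ⟨σ_x⟩ = -12/13.
⟨S_x⟩ = (ħ/2)·⟨σ_x⟩.

-0.923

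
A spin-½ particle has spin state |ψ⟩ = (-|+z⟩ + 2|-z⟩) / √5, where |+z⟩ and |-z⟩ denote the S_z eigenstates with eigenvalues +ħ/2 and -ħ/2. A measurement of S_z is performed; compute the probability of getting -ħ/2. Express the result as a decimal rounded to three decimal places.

0.800

The -ħ/2 outcome corresponds to |-z⟩. Its amplitude in |ψ⟩ is 2/√5.
P = |2|² / 5 = 4/5.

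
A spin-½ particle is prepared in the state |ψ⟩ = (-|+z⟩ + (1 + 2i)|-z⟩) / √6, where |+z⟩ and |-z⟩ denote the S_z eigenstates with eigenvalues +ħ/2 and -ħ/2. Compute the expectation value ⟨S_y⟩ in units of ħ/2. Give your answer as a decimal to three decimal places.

⟨σ_y⟩ = 2 Im(a* b)/(|a|²+|b|²) with a = -1, b = (1 + 2i).
a* b = (-1 - 2i), so ⟨σ_y⟩ = -4/6.
⟨S_y⟩ = (ħ/2)·⟨σ_y⟩.

-0.667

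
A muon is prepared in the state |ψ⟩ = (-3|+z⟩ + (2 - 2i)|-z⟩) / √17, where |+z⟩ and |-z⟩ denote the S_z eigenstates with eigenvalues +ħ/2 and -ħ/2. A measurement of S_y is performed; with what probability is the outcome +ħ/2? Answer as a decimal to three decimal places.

0.853

|+y⟩ = (|+z⟩ + i|-z⟩)/√2, so ⟨+y|ψ⟩ = (-5 - 2i) / (√2·√17).
P = |-5 - 2i|² / 34 = 29/34.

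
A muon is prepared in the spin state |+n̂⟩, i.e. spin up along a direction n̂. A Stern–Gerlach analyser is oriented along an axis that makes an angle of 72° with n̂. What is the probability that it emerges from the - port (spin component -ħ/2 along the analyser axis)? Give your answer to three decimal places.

For spin-½, the probability of finding spin-up along an axis at angle θ to the initial spin direction is cos²(θ/2); spin-down is sin²(θ/2).
θ = 72°, so P = sin²(36°) ≈ 0.345.

0.345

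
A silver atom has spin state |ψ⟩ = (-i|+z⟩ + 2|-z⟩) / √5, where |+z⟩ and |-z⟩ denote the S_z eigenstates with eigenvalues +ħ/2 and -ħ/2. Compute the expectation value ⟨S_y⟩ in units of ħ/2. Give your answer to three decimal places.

0.800

⟨σ_y⟩ = 2 Im(a* b)/(|a|²+|b|²) with a = -i, b = 2.
a* b = 2i, so ⟨σ_y⟩ = 4/5.
⟨S_y⟩ = (ħ/2)·⟨σ_y⟩.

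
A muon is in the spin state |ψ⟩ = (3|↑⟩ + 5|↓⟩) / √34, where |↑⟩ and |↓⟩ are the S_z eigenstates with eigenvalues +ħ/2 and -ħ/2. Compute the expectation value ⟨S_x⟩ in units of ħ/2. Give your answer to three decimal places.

⟨σ_x⟩ = 2 Re(a* b)/(|a|²+|b|²) with a = 3, b = 5.
a* b = 15, so ⟨σ_x⟩ = 30/34.
⟨S_x⟩ = (ħ/2)·⟨σ_x⟩.

0.882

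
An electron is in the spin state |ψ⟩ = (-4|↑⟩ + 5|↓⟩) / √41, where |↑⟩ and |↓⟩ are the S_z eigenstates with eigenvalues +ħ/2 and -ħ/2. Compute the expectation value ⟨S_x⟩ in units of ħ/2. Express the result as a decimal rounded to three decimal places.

-0.976

⟨σ_x⟩ = 2 Re(a* b)/(|a|²+|b|²) with a = -4, b = 5.
a* b = -20, so ⟨σ_x⟩ = -40/41.
⟨S_x⟩ = (ħ/2)·⟨σ_x⟩.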